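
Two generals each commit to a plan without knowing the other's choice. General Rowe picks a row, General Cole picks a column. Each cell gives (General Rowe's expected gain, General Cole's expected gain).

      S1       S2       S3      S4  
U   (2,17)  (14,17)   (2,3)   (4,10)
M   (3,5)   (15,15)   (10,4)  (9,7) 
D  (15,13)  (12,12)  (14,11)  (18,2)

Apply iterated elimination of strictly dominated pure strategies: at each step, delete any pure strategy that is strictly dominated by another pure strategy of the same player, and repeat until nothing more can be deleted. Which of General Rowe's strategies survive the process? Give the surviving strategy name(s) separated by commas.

M, D

Row U is eliminated: M beats it against every remaining column (S1: 3>2, S2: 15>14, S3: 10>2, S4: 9>4).
For General Cole, S1 strictly dominates S3 on the remaining rows (M: 5>4, D: 13>11); eliminate S3.
For General Cole, S2 strictly dominates S4 on the remaining rows (M: 15>7, D: 12>2); eliminate S4.
Among the remaining strategies, none is strictly dominated by another pure strategy of the same player, so the elimination stops.
Surviving strategies — General Rowe: {M, D}; General Cole: {S1, S2}.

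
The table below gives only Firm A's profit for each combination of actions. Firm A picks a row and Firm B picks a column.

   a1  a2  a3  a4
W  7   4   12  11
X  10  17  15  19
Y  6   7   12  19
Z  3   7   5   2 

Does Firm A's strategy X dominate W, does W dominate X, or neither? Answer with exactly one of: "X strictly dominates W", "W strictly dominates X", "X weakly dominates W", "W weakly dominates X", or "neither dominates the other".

Compare X to W across every action of Firm B: a1: 10>7, a2: 17>4, a3: 15>12, a4: 19>11.
Every comparison favours X, so X strictly dominates W.

X strictly dominates W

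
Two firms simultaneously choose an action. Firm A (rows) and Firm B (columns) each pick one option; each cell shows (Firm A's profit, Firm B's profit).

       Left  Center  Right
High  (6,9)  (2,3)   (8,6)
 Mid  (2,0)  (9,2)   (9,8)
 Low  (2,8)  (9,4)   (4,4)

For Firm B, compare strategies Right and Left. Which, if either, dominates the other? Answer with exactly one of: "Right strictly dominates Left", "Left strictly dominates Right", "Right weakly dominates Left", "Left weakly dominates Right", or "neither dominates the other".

neither dominates the other

Right's payoffs vs Left's, by Firm A's action — High: 6<9, Mid: 8>0, Low: 4<8.
Right does better at Mid but worse at High, Low; neither strategy dominates the other.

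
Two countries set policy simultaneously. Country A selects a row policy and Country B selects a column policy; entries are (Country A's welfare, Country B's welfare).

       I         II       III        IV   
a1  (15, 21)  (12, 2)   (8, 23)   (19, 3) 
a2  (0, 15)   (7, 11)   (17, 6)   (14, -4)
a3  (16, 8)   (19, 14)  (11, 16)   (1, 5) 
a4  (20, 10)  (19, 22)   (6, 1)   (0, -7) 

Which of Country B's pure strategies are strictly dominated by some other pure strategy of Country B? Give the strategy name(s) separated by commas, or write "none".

Nothing dominates I: II at a1 (21>2); III at a2 (15>6); IV at a1 (21>3).
Nothing dominates II: I at a3 (14>8); III at a2 (11>6); IV at a2 (11>-4).
III: no other strategy beats it everywhere (I at a1 (23>21); II at a1 (23>2); IV at a1 (23>3)).
IV: dominated, since I does at least as well everywhere (a1: 21>3, a2: 15>-4, a3: 8>5, a4: 10>-7).

IV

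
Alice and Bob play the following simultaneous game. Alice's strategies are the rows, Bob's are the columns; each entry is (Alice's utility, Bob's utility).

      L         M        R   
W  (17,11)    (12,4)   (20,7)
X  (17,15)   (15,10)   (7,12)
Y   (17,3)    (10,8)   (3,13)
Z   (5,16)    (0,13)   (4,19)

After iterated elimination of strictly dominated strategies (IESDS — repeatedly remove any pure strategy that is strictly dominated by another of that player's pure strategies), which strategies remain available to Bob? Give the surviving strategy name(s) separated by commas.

For Alice, W strictly dominates Z on the remaining columns (L: 17>5, M: 12>0, R: 20>4); eliminate Z.
For Bob, R strictly dominates M on the remaining rows (W: 7>4, X: 12>10, Y: 13>8); eliminate M.
Among the remaining strategies, none is strictly dominated by another pure strategy of the same player, so the elimination stops.
Surviving strategies — Alice: {W, X, Y}; Bob: {L, R}.

L, R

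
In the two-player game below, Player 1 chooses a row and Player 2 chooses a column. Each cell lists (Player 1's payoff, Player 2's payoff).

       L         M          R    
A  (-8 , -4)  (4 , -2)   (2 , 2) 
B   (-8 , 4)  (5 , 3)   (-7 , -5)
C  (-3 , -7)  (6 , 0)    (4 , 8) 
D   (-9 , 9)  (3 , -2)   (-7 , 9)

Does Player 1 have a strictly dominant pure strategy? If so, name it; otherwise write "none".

C vs A: L: -3>-8, M: 6>4, R: 4>2.
C vs B: L: -3>-8, M: 6>5, R: 4>-7.
C vs D: L: -3>-9, M: 6>3, R: 4>-7.
C strictly beats every other strategy against every opponent action, so it is strictly dominant.

C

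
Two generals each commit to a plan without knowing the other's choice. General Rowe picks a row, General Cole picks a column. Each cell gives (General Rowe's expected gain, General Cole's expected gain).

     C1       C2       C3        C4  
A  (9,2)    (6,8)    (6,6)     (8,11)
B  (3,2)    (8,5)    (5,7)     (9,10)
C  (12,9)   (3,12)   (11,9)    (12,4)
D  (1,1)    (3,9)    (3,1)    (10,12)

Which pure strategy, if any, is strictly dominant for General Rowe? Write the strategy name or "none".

none

A fails to dominate B at C2 (6<8).
B fails to dominate A at C1 (3<9).
C fails to dominate A at C2 (3<6).
D fails to dominate A at C1 (1<9).
No single strategy dominates all the others.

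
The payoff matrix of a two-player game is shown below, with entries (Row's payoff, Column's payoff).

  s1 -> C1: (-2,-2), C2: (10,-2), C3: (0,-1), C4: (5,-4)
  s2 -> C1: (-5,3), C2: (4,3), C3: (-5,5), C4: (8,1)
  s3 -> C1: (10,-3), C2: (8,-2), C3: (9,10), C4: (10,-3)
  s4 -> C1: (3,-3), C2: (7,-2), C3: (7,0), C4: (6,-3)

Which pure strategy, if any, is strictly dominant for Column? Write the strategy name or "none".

C3

C3 vs C1: s1: -1>-2, s2: 5>3, s3: 10>-3, s4: 0>-3.
C3 vs C2: s1: -1>-2, s2: 5>3, s3: 10>-2, s4: 0>-2.
C3 vs C4: s1: -1>-4, s2: 5>1, s3: 10>-3, s4: 0>-3.
C3 strictly beats every other strategy against every opponent action, so it is strictly dominant.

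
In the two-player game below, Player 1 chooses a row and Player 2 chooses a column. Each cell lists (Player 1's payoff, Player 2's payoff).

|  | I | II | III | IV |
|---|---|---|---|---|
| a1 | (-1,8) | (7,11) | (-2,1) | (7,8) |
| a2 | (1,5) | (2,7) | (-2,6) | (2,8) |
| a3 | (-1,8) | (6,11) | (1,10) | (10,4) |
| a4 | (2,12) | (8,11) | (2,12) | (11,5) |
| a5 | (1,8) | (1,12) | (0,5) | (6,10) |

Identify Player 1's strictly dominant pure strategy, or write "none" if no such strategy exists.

a4

a4 vs a1: I: 2>-1, II: 8>7, III: 2>-2, IV: 11>7.
a4 vs a2: I: 2>1, II: 8>2, III: 2>-2, IV: 11>2.
a4 vs a3: I: 2>-1, II: 8>6, III: 2>1, IV: 11>10.
a4 vs a5: I: 2>1, II: 8>1, III: 2>0, IV: 11>6.
a4 strictly beats every other strategy against every opponent action, so it is strictly dominant.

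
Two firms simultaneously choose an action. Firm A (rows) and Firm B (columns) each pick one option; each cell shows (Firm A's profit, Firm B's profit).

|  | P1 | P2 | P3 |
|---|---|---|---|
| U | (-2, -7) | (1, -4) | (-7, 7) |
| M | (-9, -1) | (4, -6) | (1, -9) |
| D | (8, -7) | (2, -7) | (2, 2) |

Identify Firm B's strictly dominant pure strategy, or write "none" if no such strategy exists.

P1 fails to dominate P2 at U (-7<-4).
P2 fails to dominate P1 at M (-6<-1).
P3 fails to dominate P1 at M (-9<-1).
No single strategy dominates all the others.

none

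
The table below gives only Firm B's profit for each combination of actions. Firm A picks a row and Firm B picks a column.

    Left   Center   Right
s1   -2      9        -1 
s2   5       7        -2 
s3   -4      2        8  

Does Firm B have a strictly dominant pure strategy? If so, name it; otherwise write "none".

Left fails to dominate Center at s1 (-2<9).
Center fails to dominate Right at s3 (2<8).
Right fails to dominate Left at s2 (-2<5).
No single strategy dominates all the others.

none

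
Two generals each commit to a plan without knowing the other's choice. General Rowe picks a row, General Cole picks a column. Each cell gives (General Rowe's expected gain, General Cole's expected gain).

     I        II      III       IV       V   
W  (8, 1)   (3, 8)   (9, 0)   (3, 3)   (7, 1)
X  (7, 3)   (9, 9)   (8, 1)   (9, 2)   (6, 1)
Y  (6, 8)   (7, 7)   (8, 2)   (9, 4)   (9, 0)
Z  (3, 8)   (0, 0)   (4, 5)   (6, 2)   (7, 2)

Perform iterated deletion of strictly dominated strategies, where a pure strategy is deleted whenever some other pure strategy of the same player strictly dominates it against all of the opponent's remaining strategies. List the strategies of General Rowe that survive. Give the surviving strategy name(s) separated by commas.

Row Z is eliminated: Y beats it against every remaining column (I: 6>3, II: 7>0, III: 8>4, IV: 9>6, V: 9>7).
For General Cole, I strictly dominates III on the remaining rows (W: 1>0, X: 3>1, Y: 8>2); eliminate III.
General Cole's strategy IV is strictly dominated by II (W: 8>3, X: 9>2, Y: 7>4) and is removed.
Column V is eliminated: II beats it against every remaining row (W: 8>1, X: 9>1, Y: 7>0).
For General Rowe, X strictly dominates Y on the remaining columns (I: 7>6, II: 9>7); eliminate Y.
For General Cole, II strictly dominates I on the remaining rows (W: 8>1, X: 9>3); eliminate I.
Row W is eliminated: X beats it against every remaining column (II: 9>3).
Among the remaining strategies, none is strictly dominated by another pure strategy of the same player, so the elimination stops.
Surviving strategies — General Rowe: {X}; General Cole: {II}.

X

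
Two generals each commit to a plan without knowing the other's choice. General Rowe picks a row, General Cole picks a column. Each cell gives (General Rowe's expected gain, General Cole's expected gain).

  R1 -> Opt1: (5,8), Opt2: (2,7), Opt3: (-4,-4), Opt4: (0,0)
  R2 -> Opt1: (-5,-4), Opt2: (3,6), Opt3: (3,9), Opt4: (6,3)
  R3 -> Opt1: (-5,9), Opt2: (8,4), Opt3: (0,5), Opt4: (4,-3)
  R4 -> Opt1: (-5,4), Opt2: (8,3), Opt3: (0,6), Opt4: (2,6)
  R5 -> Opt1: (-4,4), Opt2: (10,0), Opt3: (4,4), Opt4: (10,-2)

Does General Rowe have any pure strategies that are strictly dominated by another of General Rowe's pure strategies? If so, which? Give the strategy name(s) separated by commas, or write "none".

R2, R3, R4

R1: no other strategy beats it everywhere (R2 at Opt1 (5>-5); R3 at Opt1 (5>-5); R4 at Opt1 (5>-5); R5 at Opt1 (5>-4)).
R5 strictly dominates R2 — Opt1: -4>-5, Opt2: 10>3, Opt3: 4>3, Opt4: 10>6.
R5 strictly dominates R3 — Opt1: -4>-5, Opt2: 10>8, Opt3: 4>0, Opt4: 10>4.
R4: dominated, since R5 does at least as well everywhere (Opt1: -4>-5, Opt2: 10>8, Opt3: 4>0, Opt4: 10>2).
R5: no other strategy beats it everywhere (R1 at Opt2 (10>2); R2 at Opt1 (-4>-5); R3 at Opt1 (-4>-5); R4 at Opt1 (-4>-5)).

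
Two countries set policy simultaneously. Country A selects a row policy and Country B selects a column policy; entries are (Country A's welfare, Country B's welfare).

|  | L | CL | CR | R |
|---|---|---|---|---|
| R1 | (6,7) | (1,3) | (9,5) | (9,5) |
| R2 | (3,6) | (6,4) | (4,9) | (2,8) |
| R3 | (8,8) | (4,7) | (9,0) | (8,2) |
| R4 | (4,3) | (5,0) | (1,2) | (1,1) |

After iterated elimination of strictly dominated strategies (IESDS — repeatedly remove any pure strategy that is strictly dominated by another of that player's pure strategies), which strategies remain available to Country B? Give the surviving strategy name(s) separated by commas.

L

For Country B, L strictly dominates CL on the remaining rows (R1: 7>3, R2: 6>4, R3: 8>7, R4: 3>0); eliminate CL.
Country A's strategy R2 is strictly dominated by R1 (L: 6>3, CR: 9>4, R: 9>2) and is removed.
Country A's strategy R4 is strictly dominated by R1 (L: 6>4, CR: 9>1, R: 9>1) and is removed.
Country B's strategy CR is strictly dominated by L (R1: 7>5, R3: 8>0) and is removed.
Column R is eliminated: L beats it against every remaining row (R1: 7>5, R3: 8>2).
For Country A, R3 strictly dominates R1 on the remaining columns (L: 8>6); eliminate R1.
Among the remaining strategies, none is strictly dominated by another pure strategy of the same player, so the elimination stops.
Surviving strategies — Country A: {R3}; Country B: {L}.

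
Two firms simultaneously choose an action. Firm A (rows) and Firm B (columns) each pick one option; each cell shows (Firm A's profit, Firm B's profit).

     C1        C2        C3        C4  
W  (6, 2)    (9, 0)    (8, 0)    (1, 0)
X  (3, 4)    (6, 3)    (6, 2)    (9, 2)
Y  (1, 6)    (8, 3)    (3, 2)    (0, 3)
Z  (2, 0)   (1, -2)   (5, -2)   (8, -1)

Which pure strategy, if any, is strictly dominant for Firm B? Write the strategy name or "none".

C1 vs C2: W: 2>0, X: 4>3, Y: 6>3, Z: 0>-2.
C1 vs C3: W: 2>0, X: 4>2, Y: 6>2, Z: 0>-2.
C1 vs C4: W: 2>0, X: 4>2, Y: 6>3, Z: 0>-1.
C1 strictly beats every other strategy against every opponent action, so it is strictly dominant.

C1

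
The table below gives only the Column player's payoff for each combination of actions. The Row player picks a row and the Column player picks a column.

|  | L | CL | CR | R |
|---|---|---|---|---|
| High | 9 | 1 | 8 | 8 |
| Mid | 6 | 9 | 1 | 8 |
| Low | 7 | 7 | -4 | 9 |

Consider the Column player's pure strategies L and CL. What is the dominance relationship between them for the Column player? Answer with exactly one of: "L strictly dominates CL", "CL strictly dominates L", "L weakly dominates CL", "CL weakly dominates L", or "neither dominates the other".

neither dominates the other

Compare L to CL across every action of the Row player: High: 9>1, Mid: 6<9, Low: 7=7.
L does better at High but worse at Mid; neither strategy dominates the other.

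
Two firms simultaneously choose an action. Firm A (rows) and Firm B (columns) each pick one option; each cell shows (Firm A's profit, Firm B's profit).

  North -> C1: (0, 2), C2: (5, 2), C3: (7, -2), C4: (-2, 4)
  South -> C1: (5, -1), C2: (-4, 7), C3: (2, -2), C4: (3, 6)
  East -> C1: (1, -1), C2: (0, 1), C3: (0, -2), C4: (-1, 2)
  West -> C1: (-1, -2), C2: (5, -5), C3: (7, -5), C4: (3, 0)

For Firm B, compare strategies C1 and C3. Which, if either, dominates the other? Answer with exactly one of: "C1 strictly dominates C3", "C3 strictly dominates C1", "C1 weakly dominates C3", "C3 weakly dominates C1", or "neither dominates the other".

C1's payoffs vs C3's, by Firm A's action — North: 2>-2, South: -1>-2, East: -1>-2, West: -2>-5.
C1 gives a strictly higher payoff against each choice by Firm A, so C1 strictly dominates C3.

C1 strictly dominates C3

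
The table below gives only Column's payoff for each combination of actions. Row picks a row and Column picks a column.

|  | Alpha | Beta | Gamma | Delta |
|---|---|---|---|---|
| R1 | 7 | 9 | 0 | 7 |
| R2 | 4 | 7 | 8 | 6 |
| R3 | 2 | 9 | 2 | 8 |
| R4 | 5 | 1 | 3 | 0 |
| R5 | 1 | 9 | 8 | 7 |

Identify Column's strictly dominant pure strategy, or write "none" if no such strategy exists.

Alpha fails to dominate Beta at R1 (7<9).
Beta fails to dominate Alpha at R4 (1<5).
Gamma fails to dominate Alpha at R1 (0<7).
Delta fails to dominate Alpha at R1 (7=7).
No single strategy dominates all the others.

none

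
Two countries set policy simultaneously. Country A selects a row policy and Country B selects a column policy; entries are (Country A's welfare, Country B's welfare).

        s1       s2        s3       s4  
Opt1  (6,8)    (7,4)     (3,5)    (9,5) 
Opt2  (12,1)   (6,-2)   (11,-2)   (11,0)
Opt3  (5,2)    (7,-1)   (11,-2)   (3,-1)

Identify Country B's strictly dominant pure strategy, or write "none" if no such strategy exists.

s1

s1 vs s2: Opt1: 8>4, Opt2: 1>-2, Opt3: 2>-1.
s1 vs s3: Opt1: 8>5, Opt2: 1>-2, Opt3: 2>-2.
s1 vs s4: Opt1: 8>5, Opt2: 1>0, Opt3: 2>-1.
s1 strictly beats every other strategy against every opponent action, so it is strictly dominant.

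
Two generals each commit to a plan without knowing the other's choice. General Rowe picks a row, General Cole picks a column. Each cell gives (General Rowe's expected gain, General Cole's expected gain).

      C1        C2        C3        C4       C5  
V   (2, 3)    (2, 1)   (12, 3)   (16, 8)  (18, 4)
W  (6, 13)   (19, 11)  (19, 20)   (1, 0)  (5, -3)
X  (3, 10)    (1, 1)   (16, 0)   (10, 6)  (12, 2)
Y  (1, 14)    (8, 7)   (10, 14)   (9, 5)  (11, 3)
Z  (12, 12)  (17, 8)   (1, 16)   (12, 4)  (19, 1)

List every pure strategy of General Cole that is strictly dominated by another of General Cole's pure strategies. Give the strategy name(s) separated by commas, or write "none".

C2, C5

C1 is not dominated — it holds its own against C2 at V (3>1); C3 at V (3=3); C4 at W (13>0); C5 at W (13>-3).
C2: dominated, since C1 does at least as well everywhere (V: 3>1, W: 13>11, X: 10>1, Y: 14>7, Z: 12>8).
Nothing dominates C3: C1 at V (3=3); C2 at V (3>1); C4 at W (20>0); C5 at W (20>-3).
Nothing dominates C4: C1 at V (8>3); C2 at V (8>1); C3 at V (8>3); C5 at V (8>4).
C5 is strictly dominated by C4 (V: 8>4, W: 0>-3, X: 6>2, Y: 5>3, Z: 4>1).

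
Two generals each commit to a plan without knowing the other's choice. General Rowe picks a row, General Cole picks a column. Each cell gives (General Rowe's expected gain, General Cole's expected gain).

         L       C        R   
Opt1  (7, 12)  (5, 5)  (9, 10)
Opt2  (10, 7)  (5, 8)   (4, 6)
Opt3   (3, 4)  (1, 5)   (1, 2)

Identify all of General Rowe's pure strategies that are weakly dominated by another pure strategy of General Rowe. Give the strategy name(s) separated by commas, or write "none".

Opt1: no other strategy beats it everywhere (Opt2 at R (9>4); Opt3 at L (7>3)).
Opt2 is not dominated — it holds its own against Opt1 at L (10>7); Opt3 at L (10>3).
Opt3 is weakly dominated by Opt1 (L: 7>3, C: 5>1, R: 9>1).

Opt3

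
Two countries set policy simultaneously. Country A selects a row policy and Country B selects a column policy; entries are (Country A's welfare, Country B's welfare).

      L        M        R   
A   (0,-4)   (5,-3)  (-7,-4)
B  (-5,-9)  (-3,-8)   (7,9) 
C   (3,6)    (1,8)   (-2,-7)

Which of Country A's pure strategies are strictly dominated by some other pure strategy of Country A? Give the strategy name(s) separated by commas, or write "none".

none

Nothing dominates A: B at L (0>-5); C at M (5>1).
B: no other strategy beats it everywhere (A at R (7>-7); C at R (7>-2)).
Nothing dominates C: A at L (3>0); B at L (3>-5).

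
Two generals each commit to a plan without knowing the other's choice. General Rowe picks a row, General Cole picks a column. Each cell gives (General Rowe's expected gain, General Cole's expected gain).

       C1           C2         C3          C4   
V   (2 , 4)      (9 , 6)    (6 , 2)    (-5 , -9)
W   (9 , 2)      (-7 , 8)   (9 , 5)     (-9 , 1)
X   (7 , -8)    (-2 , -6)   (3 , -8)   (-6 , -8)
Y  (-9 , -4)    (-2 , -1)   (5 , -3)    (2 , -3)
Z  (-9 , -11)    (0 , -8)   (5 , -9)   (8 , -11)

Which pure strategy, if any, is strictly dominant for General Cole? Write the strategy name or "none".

C2

C2 vs C1: V: 6>4, W: 8>2, X: -6>-8, Y: -1>-4, Z: -8>-11.
C2 vs C3: V: 6>2, W: 8>5, X: -6>-8, Y: -1>-3, Z: -8>-9.
C2 vs C4: V: 6>-9, W: 8>1, X: -6>-8, Y: -1>-3, Z: -8>-11.
C2 strictly beats every other strategy against every opponent action, so it is strictly dominant.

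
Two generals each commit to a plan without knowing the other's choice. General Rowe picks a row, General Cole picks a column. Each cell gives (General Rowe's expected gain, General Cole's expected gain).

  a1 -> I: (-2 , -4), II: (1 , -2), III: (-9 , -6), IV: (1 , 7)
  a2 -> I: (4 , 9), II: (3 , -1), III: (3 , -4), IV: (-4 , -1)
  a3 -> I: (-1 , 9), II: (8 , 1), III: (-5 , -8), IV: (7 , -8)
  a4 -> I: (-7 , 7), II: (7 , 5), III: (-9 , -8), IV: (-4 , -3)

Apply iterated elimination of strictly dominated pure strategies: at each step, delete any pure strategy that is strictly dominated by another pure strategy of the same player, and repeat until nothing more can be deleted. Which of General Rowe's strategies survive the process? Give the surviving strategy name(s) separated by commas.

a2

General Rowe's strategy a1 is strictly dominated by a3 (I: -1>-2, II: 8>1, III: -5>-9, IV: 7>1) and is removed.
For General Rowe, a3 strictly dominates a4 on the remaining columns (I: -1>-7, II: 8>7, III: -5>-9, IV: 7>-4); eliminate a4.
Column II is eliminated: I beats it against every remaining row (a2: 9>-1, a3: 9>1).
General Cole's strategy III is strictly dominated by I (a2: 9>-4, a3: 9>-8) and is removed.
General Cole's strategy IV is strictly dominated by I (a2: 9>-1, a3: 9>-8) and is removed.
General Rowe's strategy a3 is strictly dominated by a2 (I: 4>-1) and is removed.
Among the remaining strategies, none is strictly dominated by another pure strategy of the same player, so the elimination stops.
Surviving strategies — General Rowe: {a2}; General Cole: {I}.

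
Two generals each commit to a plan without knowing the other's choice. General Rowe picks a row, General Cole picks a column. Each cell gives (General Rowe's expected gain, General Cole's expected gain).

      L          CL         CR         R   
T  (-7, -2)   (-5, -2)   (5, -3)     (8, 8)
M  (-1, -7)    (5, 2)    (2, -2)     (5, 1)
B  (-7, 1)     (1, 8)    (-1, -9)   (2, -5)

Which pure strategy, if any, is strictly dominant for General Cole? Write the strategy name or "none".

none

L fails to dominate CL at T (-2=-2).
CL fails to dominate L at T (-2=-2).
CR fails to dominate L at T (-3<-2).
R fails to dominate L at B (-5<1).
No single strategy dominates all the others.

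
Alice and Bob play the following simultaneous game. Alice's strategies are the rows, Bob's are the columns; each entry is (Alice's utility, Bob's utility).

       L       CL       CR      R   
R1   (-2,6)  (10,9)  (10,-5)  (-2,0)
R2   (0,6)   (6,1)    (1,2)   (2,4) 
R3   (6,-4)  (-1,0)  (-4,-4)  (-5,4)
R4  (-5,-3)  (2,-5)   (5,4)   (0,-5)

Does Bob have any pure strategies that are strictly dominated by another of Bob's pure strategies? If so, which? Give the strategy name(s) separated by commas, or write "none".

none

L is not dominated — it holds its own against CL at R2 (6>1); CR at R1 (6>-5); R at R1 (6>0).
Nothing dominates CL: L at R1 (9>6); CR at R1 (9>-5); R at R1 (9>0).
Nothing dominates CR: L at R3 (-4=-4); CL at R2 (2>1); R at R4 (4>-5).
R is not dominated — it holds its own against L at R3 (4>-4); CL at R2 (4>1); CR at R1 (0>-5).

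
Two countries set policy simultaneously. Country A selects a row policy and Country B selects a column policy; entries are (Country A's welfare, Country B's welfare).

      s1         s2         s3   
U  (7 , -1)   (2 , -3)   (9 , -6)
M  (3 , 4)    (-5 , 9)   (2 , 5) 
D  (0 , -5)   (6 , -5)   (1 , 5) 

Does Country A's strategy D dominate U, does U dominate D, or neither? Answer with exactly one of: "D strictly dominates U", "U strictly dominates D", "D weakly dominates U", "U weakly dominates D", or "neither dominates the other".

neither dominates the other

D's payoffs vs U's, by Country B's action — s1: 0<7, s2: 6>2, s3: 1<9.
D does better at s2 but worse at s1, s3; neither strategy dominates the other.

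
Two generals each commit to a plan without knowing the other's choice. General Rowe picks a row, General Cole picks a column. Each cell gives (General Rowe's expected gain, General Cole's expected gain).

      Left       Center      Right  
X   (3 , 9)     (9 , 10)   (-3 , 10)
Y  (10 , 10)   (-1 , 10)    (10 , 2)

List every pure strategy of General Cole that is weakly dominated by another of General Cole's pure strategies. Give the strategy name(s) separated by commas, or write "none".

Left: dominated, since Center does at least as well everywhere (X: 10>9, Y: 10=10).
Center is not dominated — it holds its own against Left at X (10>9); Right at Y (10>2).
Right: dominated, since Center does at least as well everywhere (X: 10=10, Y: 10>2).

Left, Right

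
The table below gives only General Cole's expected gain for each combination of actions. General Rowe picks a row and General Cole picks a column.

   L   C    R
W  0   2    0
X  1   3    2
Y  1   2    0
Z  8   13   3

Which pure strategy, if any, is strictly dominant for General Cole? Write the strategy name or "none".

C vs L: W: 2>0, X: 3>1, Y: 2>1, Z: 13>8.
C vs R: W: 2>0, X: 3>2, Y: 2>0, Z: 13>3.
C strictly beats every other strategy against every opponent action, so it is strictly dominant.

C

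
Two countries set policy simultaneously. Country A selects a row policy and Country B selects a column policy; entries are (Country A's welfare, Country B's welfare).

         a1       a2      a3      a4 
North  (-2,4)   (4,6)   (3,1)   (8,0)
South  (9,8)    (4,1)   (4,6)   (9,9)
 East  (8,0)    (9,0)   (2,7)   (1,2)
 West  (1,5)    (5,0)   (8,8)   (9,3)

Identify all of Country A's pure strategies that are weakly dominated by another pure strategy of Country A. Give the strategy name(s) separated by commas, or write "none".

North: dominated, since South does at least as well everywhere (a1: 9>-2, a2: 4=4, a3: 4>3, a4: 9>8).
South is not dominated — it holds its own against North at a1 (9>-2); East at a1 (9>8); West at a1 (9>1).
Nothing dominates East: North at a1 (8>-2); South at a2 (9>4); West at a1 (8>1).
Nothing dominates West: North at a1 (1>-2); South at a2 (5>4); East at a3 (8>2).

North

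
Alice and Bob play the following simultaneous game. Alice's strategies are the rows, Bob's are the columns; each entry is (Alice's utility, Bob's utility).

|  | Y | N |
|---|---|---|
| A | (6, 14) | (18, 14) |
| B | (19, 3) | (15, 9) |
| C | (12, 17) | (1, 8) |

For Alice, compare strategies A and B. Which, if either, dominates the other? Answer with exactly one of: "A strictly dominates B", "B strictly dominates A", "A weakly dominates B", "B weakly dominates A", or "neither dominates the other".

neither dominates the other

A's payoffs vs B's, by Bob's action — Y: 6<19, N: 18>15.
A does better at N but worse at Y; neither strategy dominates the other.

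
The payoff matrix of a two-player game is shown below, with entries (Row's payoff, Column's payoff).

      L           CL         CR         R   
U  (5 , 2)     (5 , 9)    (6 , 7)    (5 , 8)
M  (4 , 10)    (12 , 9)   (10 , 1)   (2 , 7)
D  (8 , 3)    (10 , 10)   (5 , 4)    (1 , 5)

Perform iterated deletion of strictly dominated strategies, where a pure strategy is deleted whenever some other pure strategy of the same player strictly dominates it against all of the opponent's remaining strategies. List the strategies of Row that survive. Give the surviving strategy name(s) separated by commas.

Column CR is eliminated: CL beats it against every remaining row (U: 9>7, M: 9>1, D: 10>4).
For Column, CL strictly dominates R on the remaining rows (U: 9>8, M: 9>7, D: 10>5); eliminate R.
For Row, D strictly dominates U on the remaining columns (L: 8>5, CL: 10>5); eliminate U.
Among the remaining strategies, none is strictly dominated by another pure strategy of the same player, so the elimination stops.
Surviving strategies — Row: {M, D}; Column: {L, CL}.

M, D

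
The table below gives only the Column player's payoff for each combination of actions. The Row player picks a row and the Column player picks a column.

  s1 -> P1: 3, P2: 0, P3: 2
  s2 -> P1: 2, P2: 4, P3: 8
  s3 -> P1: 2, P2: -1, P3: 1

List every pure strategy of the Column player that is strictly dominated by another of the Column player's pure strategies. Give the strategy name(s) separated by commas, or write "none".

P2

P1: no other strategy beats it everywhere (P2 at s1 (3>0); P3 at s1 (3>2)).
P2: dominated, since P3 does at least as well everywhere (s1: 2>0, s2: 8>4, s3: 1>-1).
P3 is not dominated — it holds its own against P1 at s2 (8>2); P2 at s1 (2>0).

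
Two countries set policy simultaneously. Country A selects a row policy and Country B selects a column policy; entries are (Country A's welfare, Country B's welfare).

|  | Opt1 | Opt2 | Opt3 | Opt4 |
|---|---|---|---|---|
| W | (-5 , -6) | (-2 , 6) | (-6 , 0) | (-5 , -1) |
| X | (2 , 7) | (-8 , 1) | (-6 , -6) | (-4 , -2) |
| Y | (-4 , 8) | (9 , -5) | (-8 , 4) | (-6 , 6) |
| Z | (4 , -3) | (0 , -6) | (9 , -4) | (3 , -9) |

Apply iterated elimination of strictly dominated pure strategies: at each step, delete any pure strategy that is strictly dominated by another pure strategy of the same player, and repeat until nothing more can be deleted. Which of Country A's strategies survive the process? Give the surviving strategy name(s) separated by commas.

Row W is eliminated: Z beats it against every remaining column (Opt1: 4>-5, Opt2: 0>-2, Opt3: 9>-6, Opt4: 3>-5).
For Country A, Z strictly dominates X on the remaining columns (Opt1: 4>2, Opt2: 0>-8, Opt3: 9>-6, Opt4: 3>-4); eliminate X.
Column Opt2 is eliminated: Opt1 beats it against every remaining row (Y: 8>-5, Z: -3>-6).
Country A's strategy Y is strictly dominated by Z (Opt1: 4>-4, Opt3: 9>-8, Opt4: 3>-6) and is removed.
For Country B, Opt1 strictly dominates Opt3 on the remaining rows (Z: -3>-4); eliminate Opt3.
Country B's strategy Opt4 is strictly dominated by Opt1 (Z: -3>-9) and is removed.
Among the remaining strategies, none is strictly dominated by another pure strategy of the same player, so the elimination stops.
Surviving strategies — Country A: {Z}; Country B: {Opt1}.

Z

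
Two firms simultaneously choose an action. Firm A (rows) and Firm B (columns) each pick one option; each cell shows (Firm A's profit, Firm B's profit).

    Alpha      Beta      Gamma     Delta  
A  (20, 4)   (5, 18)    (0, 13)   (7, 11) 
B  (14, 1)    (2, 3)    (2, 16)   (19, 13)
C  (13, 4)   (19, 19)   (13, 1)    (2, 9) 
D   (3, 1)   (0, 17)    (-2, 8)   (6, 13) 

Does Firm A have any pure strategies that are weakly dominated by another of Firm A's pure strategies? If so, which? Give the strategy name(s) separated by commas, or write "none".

D

A: no other strategy beats it everywhere (B at Alpha (20>14); C at Alpha (20>13); D at Alpha (20>3)).
Nothing dominates B: A at Gamma (2>0); C at Alpha (14>13); D at Alpha (14>3).
C: no other strategy beats it everywhere (A at Beta (19>5); B at Beta (19>2); D at Alpha (13>3)).
D is weakly dominated by A (Alpha: 20>3, Beta: 5>0, Gamma: 0>-2, Delta: 7>6).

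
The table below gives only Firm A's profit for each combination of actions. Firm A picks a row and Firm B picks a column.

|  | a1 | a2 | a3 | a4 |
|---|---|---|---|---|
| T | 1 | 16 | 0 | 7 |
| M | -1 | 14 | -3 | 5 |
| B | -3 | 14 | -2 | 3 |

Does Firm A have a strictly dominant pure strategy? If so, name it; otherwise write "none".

T

T vs M: a1: 1>-1, a2: 16>14, a3: 0>-3, a4: 7>5.
T vs B: a1: 1>-3, a2: 16>14, a3: 0>-2, a4: 7>3.
T strictly beats every other strategy against every opponent action, so it is strictly dominant.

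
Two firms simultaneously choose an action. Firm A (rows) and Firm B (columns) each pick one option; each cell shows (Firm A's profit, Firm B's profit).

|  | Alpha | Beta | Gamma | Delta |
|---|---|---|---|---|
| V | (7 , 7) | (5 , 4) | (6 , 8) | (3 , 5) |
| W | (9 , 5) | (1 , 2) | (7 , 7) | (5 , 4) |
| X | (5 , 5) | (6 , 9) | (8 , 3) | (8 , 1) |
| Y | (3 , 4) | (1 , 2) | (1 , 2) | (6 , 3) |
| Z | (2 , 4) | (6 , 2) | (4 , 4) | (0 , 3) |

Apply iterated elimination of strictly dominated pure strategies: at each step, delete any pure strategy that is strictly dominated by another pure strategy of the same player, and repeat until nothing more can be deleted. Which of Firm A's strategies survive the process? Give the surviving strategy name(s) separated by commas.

V, W, X, Z

Firm A's strategy Y is strictly dominated by X (Alpha: 5>3, Beta: 6>1, Gamma: 8>1, Delta: 8>6) and is removed.
Column Delta is eliminated: Alpha beats it against every remaining row (V: 7>5, W: 5>4, X: 5>1, Z: 4>3).
Among the remaining strategies, none is strictly dominated by another pure strategy of the same player, so the elimination stops.
Surviving strategies — Firm A: {V, W, X, Z}; Firm B: {Alpha, Beta, Gamma}.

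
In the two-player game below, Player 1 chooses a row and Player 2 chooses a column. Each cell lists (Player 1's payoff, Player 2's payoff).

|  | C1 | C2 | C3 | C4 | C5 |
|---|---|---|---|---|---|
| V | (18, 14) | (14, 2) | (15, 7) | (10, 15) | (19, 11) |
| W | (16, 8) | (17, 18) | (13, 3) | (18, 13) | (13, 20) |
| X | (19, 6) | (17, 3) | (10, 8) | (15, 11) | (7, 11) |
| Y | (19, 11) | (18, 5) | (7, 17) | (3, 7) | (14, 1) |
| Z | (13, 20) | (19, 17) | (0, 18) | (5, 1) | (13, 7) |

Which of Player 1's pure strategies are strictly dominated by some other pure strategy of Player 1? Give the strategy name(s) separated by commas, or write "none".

none

V: no other strategy beats it everywhere (W at C1 (18>16); X at C3 (15>10); Y at C3 (15>7); Z at C1 (18>13)).
W: no other strategy beats it everywhere (V at C2 (17>14); X at C2 (17=17); Y at C3 (13>7); Z at C1 (16>13)).
X is not dominated — it holds its own against V at C1 (19>18); W at C1 (19>16); Y at C1 (19=19); Z at C1 (19>13).
Y: no other strategy beats it everywhere (V at C1 (19>18); W at C1 (19>16); X at C1 (19=19); Z at C1 (19>13)).
Z: no other strategy beats it everywhere (V at C2 (19>14); W at C2 (19>17); X at C2 (19>17); Y at C2 (19>18)).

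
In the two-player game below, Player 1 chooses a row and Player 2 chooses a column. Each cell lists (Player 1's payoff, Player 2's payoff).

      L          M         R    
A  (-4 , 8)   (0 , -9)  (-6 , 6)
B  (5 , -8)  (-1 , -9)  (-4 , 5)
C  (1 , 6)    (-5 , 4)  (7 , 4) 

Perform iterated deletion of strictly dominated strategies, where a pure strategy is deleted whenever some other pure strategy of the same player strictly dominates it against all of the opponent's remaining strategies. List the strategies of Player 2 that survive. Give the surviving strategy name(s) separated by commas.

Player 2's strategy M is strictly dominated by L (A: 8>-9, B: -8>-9, C: 6>4) and is removed.
Row A is eliminated: B beats it against every remaining column (L: 5>-4, R: -4>-6).
Among the remaining strategies, none is strictly dominated by another pure strategy of the same player, so the elimination stops.
Surviving strategies — Player 1: {B, C}; Player 2: {L, R}.

L, R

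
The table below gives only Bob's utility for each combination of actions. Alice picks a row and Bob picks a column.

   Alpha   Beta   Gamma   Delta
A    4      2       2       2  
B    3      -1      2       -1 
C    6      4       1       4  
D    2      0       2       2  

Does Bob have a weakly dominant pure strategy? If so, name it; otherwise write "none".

Alpha vs Beta: A: 4>2, B: 3>-1, C: 6>4, D: 2>0.
Alpha vs Gamma: A: 4>2, B: 3>2, C: 6>1, D: 2=2.
Alpha vs Delta: A: 4>2, B: 3>-1, C: 6>4, D: 2=2.
Alpha is at least as good as every other strategy against every opponent action, so it is weakly dominant.

Alpha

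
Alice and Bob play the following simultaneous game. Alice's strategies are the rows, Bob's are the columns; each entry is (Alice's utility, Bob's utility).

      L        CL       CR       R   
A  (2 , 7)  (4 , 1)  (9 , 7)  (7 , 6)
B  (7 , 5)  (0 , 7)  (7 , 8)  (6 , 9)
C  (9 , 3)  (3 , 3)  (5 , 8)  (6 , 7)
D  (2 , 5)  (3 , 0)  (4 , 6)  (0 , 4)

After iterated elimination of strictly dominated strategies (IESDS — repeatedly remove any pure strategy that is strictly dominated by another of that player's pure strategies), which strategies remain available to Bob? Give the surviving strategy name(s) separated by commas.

Bob's strategy CL is strictly dominated by CR (A: 7>1, B: 8>7, C: 8>3, D: 6>0) and is removed.
Row D is eliminated: B beats it against every remaining column (L: 7>2, CR: 7>4, R: 6>0).
Among the remaining strategies, none is strictly dominated by another pure strategy of the same player, so the elimination stops.
Surviving strategies — Alice: {A, B, C}; Bob: {L, CR, R}.

L, CR, R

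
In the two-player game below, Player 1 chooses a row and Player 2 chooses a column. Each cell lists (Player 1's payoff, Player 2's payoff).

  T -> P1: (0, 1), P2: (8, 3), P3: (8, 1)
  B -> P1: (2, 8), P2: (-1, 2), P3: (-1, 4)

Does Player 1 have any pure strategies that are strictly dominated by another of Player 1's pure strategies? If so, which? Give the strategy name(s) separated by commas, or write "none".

Nothing dominates T: B at P2 (8>-1).
Nothing dominates B: T at P1 (2>0).

none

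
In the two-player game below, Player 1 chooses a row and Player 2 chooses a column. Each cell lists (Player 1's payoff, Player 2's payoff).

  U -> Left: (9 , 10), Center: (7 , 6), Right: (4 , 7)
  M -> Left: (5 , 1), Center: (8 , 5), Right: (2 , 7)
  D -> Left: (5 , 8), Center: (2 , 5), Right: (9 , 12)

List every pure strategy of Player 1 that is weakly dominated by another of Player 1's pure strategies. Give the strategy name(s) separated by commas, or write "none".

none

U: no other strategy beats it everywhere (M at Left (9>5); D at Left (9>5)).
M is not dominated — it holds its own against U at Center (8>7); D at Center (8>2).
D is not dominated — it holds its own against U at Right (9>4); M at Right (9>2).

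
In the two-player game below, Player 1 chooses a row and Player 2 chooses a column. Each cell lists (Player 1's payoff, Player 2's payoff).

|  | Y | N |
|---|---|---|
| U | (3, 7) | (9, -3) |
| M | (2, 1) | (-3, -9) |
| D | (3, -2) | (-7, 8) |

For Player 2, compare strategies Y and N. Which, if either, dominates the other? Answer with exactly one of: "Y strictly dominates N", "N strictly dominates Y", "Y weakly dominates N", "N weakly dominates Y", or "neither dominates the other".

Y's payoffs vs N's, by Player 1's action — U: 7>-3, M: 1>-9, D: -2<8.
Y does better at U, M but worse at D; neither strategy dominates the other.

neither dominates the other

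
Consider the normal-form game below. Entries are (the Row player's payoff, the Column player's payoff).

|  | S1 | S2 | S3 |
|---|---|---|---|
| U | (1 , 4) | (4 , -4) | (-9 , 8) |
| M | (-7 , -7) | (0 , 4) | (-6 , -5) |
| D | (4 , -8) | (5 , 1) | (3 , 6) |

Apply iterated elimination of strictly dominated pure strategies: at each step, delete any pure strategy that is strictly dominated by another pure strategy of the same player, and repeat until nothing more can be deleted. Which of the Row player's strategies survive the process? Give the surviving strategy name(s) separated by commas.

D

Row U is eliminated: D beats it against every remaining column (S1: 4>1, S2: 5>4, S3: 3>-9).
Row M is eliminated: D beats it against every remaining column (S1: 4>-7, S2: 5>0, S3: 3>-6).
For the Column player, S2 strictly dominates S1 on the remaining rows (D: 1>-8); eliminate S1.
Column S2 is eliminated: S3 beats it against every remaining row (D: 6>1).
Among the remaining strategies, none is strictly dominated by another pure strategy of the same player, so the elimination stops.
Surviving strategies — the Row player: {D}; the Column player: {S3}.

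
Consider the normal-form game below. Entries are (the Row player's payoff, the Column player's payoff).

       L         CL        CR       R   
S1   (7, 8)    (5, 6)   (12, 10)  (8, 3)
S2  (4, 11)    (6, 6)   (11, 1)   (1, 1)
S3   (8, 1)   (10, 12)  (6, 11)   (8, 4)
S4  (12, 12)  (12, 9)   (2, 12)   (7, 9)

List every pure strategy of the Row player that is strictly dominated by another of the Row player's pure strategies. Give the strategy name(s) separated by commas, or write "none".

none

S1: no other strategy beats it everywhere (S2 at L (7>4); S3 at CR (12>6); S4 at CR (12>2)).
Nothing dominates S2: S1 at CL (6>5); S3 at CR (11>6); S4 at CR (11>2).
S3: no other strategy beats it everywhere (S1 at L (8>7); S2 at L (8>4); S4 at CR (6>2)).
S4: no other strategy beats it everywhere (S1 at L (12>7); S2 at L (12>4); S3 at L (12>8)).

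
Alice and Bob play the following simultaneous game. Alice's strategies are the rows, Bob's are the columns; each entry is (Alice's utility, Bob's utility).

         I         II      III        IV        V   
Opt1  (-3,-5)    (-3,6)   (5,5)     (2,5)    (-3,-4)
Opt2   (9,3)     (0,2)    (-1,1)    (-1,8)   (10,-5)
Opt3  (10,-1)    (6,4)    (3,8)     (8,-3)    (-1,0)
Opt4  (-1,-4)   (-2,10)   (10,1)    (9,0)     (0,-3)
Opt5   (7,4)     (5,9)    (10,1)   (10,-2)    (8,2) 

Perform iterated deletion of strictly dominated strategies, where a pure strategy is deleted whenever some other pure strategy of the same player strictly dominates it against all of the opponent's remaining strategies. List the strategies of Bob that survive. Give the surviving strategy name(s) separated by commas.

Alice's strategy Opt1 is strictly dominated by Opt4 (I: -1>-3, II: -2>-3, III: 10>5, IV: 9>2, V: 0>-3) and is removed.
Bob's strategy V is strictly dominated by II (Opt2: 2>-5, Opt3: 4>0, Opt4: 10>-3, Opt5: 9>2) and is removed.
Row Opt2 is eliminated: Opt3 beats it against every remaining column (I: 10>9, II: 6>0, III: 3>-1, IV: 8>-1).
Column I is eliminated: II beats it against every remaining row (Opt3: 4>-1, Opt4: 10>-4, Opt5: 9>4).
Column IV is eliminated: II beats it against every remaining row (Opt3: 4>-3, Opt4: 10>0, Opt5: 9>-2).
Among the remaining strategies, none is strictly dominated by another pure strategy of the same player, so the elimination stops.
Surviving strategies — Alice: {Opt3, Opt4, Opt5}; Bob: {II, III}.

II, III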